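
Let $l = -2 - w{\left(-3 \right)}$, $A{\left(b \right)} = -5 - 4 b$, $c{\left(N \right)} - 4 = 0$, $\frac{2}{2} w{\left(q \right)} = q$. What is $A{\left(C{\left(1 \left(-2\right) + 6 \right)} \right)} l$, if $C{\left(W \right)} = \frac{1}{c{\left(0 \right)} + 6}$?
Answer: $- \frac{27}{5} \approx -5.4$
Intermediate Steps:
$w{\left(q \right)} = q$
$c{\left(N \right)} = 4$ ($c{\left(N \right)} = 4 + 0 = 4$)
$C{\left(W \right)} = \frac{1}{10}$ ($C{\left(W \right)} = \frac{1}{4 + 6} = \frac{1}{10}$)
$l = 1$ ($l = -2 - -3 = -2 + 3 = 1$)
$A{\left(C{\left(1 \left(-2\right) + 6 \right)} \right)} l = \left(-5 - \frac{2}{5}\right) 1 = \left(- \frac{27}{5}\right) 1 = - \frac{27}{5}$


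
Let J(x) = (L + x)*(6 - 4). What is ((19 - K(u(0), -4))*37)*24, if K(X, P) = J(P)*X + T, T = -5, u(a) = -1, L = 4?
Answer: 21312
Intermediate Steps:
J(x) = 8 + 2*x (J(x) = (4 + x)*(6 - 4) = (4 + x)*2 = 8 + 2*x)
K(X, P) = -5 + X*(8 + 2*P) (K(X, P) = (8 + 2*P)*X - 5 = X*(8 + 2*P) - 5 = -5 + X*(8 + 2*P))
((19 - K(u(0), -4))*37)*24 = ((19 - (-5 + 2*(-1)*(4 - 4)))*37)*24 = ((19 - (-5 + 2*(-1)*0))*37)*24 = ((19 - (-5 + 0))*37)*24 = ((19 - 1*(-5))*37)*24 = ((19 + 5)*37)*24 = (24*37)*24 = 888*24 = 21312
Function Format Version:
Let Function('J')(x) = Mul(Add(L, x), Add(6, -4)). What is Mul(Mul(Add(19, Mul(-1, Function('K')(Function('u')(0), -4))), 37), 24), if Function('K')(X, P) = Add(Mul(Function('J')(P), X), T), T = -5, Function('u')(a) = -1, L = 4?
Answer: 21312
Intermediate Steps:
Function('J')(x) = Add(8, Mul(2, x)) (Function('J')(x) = Mul(Add(4, x), Add(6, -4)) = Mul(Add(4, x), 2) = Add(8, Mul(2, x)))
Function('K')(X, P) = Add(-5, Mul(X, Add(8, Mul(2, P)))) (Function('K')(X, P) = Add(Mul(Add(8, Mul(2, P)), X), -5) = Add(Mul(X, Add(8, Mul(2, P))), -5) = Add(-5, Mul(X, Add(8, Mul(2, P)))))
Mul(Mul(Add(19, Mul(-1, Function('K')(Function('u')(0), -4))), 37), 24) = Mul(Mul(Add(19, Mul(-1, Add(-5, Mul(2, -1, Add(4, -4))))), 37), 24) = Mul(Mul(Add(19, Mul(-1, Add(-5, Mul(2, -1, 0)))), 37), 24) = Mul(Mul(Add(19, Mul(-1, Add(-5, 0))), 37), 24) = Mul(Mul(Add(19, Mul(-1, -5)), 37), 24) = Mul(Mul(Add(19, 5), 37), 24) = Mul(Mul(24, 37), 24) = Mul(888, 24) = 21312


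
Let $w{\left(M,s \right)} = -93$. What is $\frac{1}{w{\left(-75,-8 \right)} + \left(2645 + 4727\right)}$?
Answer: $\frac{1}{7279} \approx 0.00013738$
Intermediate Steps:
$\frac{1}{w{\left(-75,-8 \right)} + \left(2645 + 4727\right)} = \frac{1}{-93 + \left(2645 + 4727\right)} = \frac{1}{-93 + 7372} = \frac{1}{7279}$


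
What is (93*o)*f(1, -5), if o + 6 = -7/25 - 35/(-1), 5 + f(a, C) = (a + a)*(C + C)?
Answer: -66774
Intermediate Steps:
f(a, C) = -5 + 4*C*a (f(a, C) = -5 + (a + a)*(C + C) = -5 + (2*a)*(2*C) = -5 + 4*C*a)
o = 718/25 (o = -6 + (-7/25 - 35/(-1)) = -6 + (-7*1/25 - 35*(-1)) = -6 + (-7/25 + 35) = -6 + 868/25 = 718/25 ≈ 28.720)
(93*o)*f(1, -5) = (93*(718/25))*(-5 + 4*(-5)*1) = 66774*(-5 - 20)/25 = (66774/25)*(-25) = -66774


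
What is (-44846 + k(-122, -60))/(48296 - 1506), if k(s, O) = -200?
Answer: -22523/23395 ≈ -0.96273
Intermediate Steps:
(-44846 + k(-122, -60))/(48296 - 1506) = (-44846 - 200)/(48296 - 1506) = -45046/46790 = -45046*1/46790 = -22523/23395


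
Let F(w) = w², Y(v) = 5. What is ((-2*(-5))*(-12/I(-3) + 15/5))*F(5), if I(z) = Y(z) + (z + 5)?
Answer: 2250/7 ≈ 321.43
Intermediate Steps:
I(z) = 10 + z (I(z) = 5 + (z + 5) = 5 + (5 + z) = 10 + z)
((-2*(-5))*(-12/I(-3) + 15/5))*F(5) = ((-2*(-5))*(-12/(10 - 3) + 15/5))*5² = (10*(-12/7 + 15*(⅕)))*25 = (10*(-12*⅐ + 3))*25 = (10*(-12/7 + 3))*25 = (10*(9/7))*25 = (90/7)*25 = 2250/7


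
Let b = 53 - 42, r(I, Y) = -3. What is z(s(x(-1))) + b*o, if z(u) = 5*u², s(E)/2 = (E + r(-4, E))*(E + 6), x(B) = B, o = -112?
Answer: 6768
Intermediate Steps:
s(E) = 2*(-3 + E)*(6 + E) (s(E) = 2*((E - 3)*(E + 6)) = 2*((-3 + E)*(6 + E)) = 2*(-3 + E)*(6 + E))
b = 11
z(s(x(-1))) + b*o = 5*(-36 + 2*(-1)² + 6*(-1))² + 11*(-112) = 5*(-36 + 2*1 - 6)² - 1232 = 5*(-36 + 2 - 6)² - 1232 = 5*(-40)² - 1232 = 5*1600 - 1232 = 8000 - 1232 = 6768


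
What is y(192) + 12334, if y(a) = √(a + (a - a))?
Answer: 12334 + 8*√3 ≈ 12348.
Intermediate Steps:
y(a) = √a (y(a) = √(a + 0) = √a)
y(192) + 12334 = √192 + 12334 = 8*√3 + 12334 = 12334 + 8*√3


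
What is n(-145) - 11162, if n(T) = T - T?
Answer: -11162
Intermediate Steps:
n(T) = 0
n(-145) - 11162 = 0 - 11162 = -11162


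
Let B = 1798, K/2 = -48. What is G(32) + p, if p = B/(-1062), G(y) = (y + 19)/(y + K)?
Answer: -84617/33984 ≈ -2.4899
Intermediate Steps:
K = -96 (K = 2*(-48) = -96)
G(y) = (19 + y)/(-96 + y) (G(y) = (y + 19)/(y - 96) = (19 + y)/(-96 + y))
p = -899/531 (p = 1798/(-1062) = 1798*(-1/1062) = -899/531 ≈ -1.6930)
G(32) + p = (19 + 32)/(-96 + 32) - 899/531 = 51/(-64) - 899/531 = -1/64*51 - 899/531 = -51/64 - 899/531 = -84617/33984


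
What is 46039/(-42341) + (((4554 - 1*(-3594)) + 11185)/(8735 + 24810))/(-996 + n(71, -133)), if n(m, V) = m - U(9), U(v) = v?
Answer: -1443267868723/1326587141230 ≈ -1.0880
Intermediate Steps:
n(m, V) = -9 + m (n(m, V) = m - 1*9 = m - 9 = -9 + m)
46039/(-42341) + (((4554 - 1*(-3594)) + 11185)/(8735 + 24810))/(-996 + n(71, -133)) = 46039/(-42341) + (((4554 - 1*(-3594)) + 11185)/(8735 + 24810))/(-996 + (-9 + 71)) = 46039*(-1/42341) + (((4554 + 3594) + 11185)/33545)/(-996 + 62) = -46039/42341 + ((8148 + 11185)*(1/33545))/(-934) = -46039/42341 + (19333*(1/33545))*(-1/934) = -46039/42341 + (19333/33545)*(-1/934) = -46039/42341 - 19333/31331030 = -1443267868723/1326587141230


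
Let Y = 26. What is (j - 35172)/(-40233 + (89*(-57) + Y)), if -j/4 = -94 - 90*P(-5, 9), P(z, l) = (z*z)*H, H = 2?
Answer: 4199/11320 ≈ 0.37094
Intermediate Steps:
P(z, l) = 2*z² (P(z, l) = (z*z)*2 = z²*2 = 2*z²)
j = 18376 (j = -4*(-94 - 180*(-5)²) = -4*(-94 - 180*25) = -4*(-94 - 90*50) = -4*(-94 - 4500) = -4*(-4594) = 18376)
(j - 35172)/(-40233 + (89*(-57) + Y)) = (18376 - 35172)/(-40233 + (89*(-57) + 26)) = -16796/(-40233 + (-5073 + 26)) = -16796/(-40233 - 5047) = -16796/(-45280) = -16796*(-1/45280) = 4199/11320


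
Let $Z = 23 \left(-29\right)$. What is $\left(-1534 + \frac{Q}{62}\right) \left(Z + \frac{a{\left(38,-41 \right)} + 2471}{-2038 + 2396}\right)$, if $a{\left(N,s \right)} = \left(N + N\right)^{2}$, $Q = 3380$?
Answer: $\frac{5286720348}{5549} \approx 9.5273 \cdot 10^{5}$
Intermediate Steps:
$a{\left(N,s \right)} = 4 N^{2}$ ($a{\left(N,s \right)} = \left(2 N\right)^{2} = 4 N^{2}$)
$Z = -667$
$\left(-1534 + \frac{Q}{62}\right) \left(Z + \frac{a{\left(38,-41 \right)} + 2471}{-2038 + 2396}\right) = \left(-1534 + \frac{3380}{62}\right) \left(-667 + \frac{4 \cdot 38^{2} + 2471}{-2038 + 2396}\right) = \left(-1534 + 3380 \cdot \frac{1}{62}\right) \left(-667 + \frac{4 \cdot 1444 + 2471}{358}\right) = \left(-1534 + \frac{1690}{31}\right) \left(-667 + \left(5776 + 2471\right) \frac{1}{358}\right) = - \frac{45864 \left(-667 + 8247 \cdot \frac{1}{358}\right)}{31} = - \frac{45864 \left(-667 + \frac{8247}{358}\right)}{31} = \left(- \frac{45864}{31}\right) \left(- \frac{230539}{358}\right) = \frac{5286720348}{5549}$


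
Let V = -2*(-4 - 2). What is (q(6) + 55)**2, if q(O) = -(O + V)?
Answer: 1369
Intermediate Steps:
V = 12 (V = -2*(-6) = 12)
q(O) = -12 - O (q(O) = -(O + 12) = -(12 + O) = -12 - O)
(q(6) + 55)**2 = ((-12 - 1*6) + 55)**2 = ((-12 - 6) + 55)**2 = (-18 + 55)**2 = 37**2 = 1369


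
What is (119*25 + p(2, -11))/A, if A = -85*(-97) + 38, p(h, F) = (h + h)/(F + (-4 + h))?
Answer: 38671/107679 ≈ 0.35913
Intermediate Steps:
p(h, F) = 2*h/(-4 + F + h) (p(h, F) = (2*h)/(-4 + F + h) = 2*h/(-4 + F + h))
A = 8283 (A = 8245 + 38 = 8283)
(119*25 + p(2, -11))/A = (119*25 + 2*2/(-4 - 11 + 2))/8283 = (2975 + 2*2/(-13))*(1/8283) = (2975 + 2*2*(-1/13))*(1/8283) = (2975 - 4/13)*(1/8283) = (38671/13)*(1/8283) = 38671/107679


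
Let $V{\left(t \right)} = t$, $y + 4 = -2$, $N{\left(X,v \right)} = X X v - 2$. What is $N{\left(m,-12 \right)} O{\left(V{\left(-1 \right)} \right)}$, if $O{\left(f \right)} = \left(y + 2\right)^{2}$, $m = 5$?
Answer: $-4832$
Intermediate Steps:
$N{\left(X,v \right)} = -2 + v X^{2}$ ($N{\left(X,v \right)} = X^{2} v - 2 = v X^{2} - 2 = -2 + v X^{2}$)
$y = -6$ ($y = -4 - 2 = -6$)
$O{\left(f \right)} = 16$ ($O{\left(f \right)} = \left(-6 + 2\right)^{2} = \left(-4\right)^{2} = 16$)
$N{\left(m,-12 \right)} O{\left(V{\left(-1 \right)} \right)} = \left(-2 - 12 \cdot 5^{2}\right) 16 = \left(-2 - 300\right) 16 = \left(-302\right) 16 = -4832$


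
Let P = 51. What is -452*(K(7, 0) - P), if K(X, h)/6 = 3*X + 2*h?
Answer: -33900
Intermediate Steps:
K(X, h) = 12*h + 18*X (K(X, h) = 6*(3*X + 2*h) = 6*(2*h + 3*X) = 12*h + 18*X)
-452*(K(7, 0) - P) = -452*((12*0 + 18*7) - 1*51) = -452*((0 + 126) - 51) = -452*(126 - 51) = -452*75 = -33900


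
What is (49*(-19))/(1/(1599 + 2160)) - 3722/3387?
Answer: -11853247145/3387 ≈ -3.4996e+6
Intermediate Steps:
(49*(-19))/(1/(1599 + 2160)) - 3722/3387 = -931/(1/3759) - 3722*1/3387 = -931/1/3759 - 3722/3387 = -931*3759 - 3722/3387 = -3499629 - 3722/3387 = -11853247145/3387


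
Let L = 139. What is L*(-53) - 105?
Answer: -7472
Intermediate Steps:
L*(-53) - 105 = 139*(-53) - 105 = -7367 - 105 = -7472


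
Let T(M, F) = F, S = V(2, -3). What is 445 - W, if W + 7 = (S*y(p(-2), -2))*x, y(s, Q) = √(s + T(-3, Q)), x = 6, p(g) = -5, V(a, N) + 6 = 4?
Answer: 452 + 12*I*√7 ≈ 452.0 + 31.749*I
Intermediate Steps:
V(a, N) = -2 (V(a, N) = -6 + 4 = -2)
S = -2
y(s, Q) = √(Q + s) (y(s, Q) = √(s + Q) = √(Q + s))
W = -7 - 12*I*√7 (W = -7 - 2*√(-2 - 5)*6 = -7 - 2*I*√7*6 = -7 - 12*I*√7 ≈ -7.0 - 31.749*I)
445 - W = 445 - (-7 - 12*I*√7) = 445 + (7 + 12*I*√7) = 452 + 12*I*√7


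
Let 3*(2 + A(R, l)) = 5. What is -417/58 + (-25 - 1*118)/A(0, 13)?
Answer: 24465/58 ≈ 421.81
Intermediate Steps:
A(R, l) = -1/3 (A(R, l) = -2 + (1/3)*5 = -2 + 5/3 = -1/3)
-417/58 + (-25 - 1*118)/A(0, 13) = -417/58 + (-25 - 1*118)/(-1/3) = -417*1/58 + (-25 - 118)*(-3) = -417/58 - 143*(-3) = -417/58 + 429 = 24465/58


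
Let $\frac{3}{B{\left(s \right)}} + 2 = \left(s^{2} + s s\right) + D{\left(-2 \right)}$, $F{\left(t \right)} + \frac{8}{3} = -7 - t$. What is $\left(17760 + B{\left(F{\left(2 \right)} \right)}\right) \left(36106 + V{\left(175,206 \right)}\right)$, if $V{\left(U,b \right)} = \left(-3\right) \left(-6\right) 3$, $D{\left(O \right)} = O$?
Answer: $\frac{775137819360}{1207} \approx 6.422 \cdot 10^{8}$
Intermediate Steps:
$V{\left(U,b \right)} = 54$ ($V{\left(U,b \right)} = 18 \cdot 3 = 54$)
$F{\left(t \right)} = - \frac{29}{3} - t$ ($F{\left(t \right)} = - \frac{8}{3} - \left(7 + t\right) = - \frac{29}{3} - t$)
$B{\left(s \right)} = \frac{3}{-4 + 2 s^{2}}$ ($B{\left(s \right)} = \frac{3}{-2 - \left(2 - s^{2} - s s\right)} = \frac{3}{-2 + \left(\left(s^{2} + s^{2}\right) - 2\right)} = \frac{3}{-2 + \left(2 s^{2} - 2\right)} = \frac{3}{-2 + \left(-2 + 2 s^{2}\right)} = \frac{3}{-4 + 2 s^{2}}$)
$\left(17760 + B{\left(F{\left(2 \right)} \right)}\right) \left(36106 + V{\left(175,206 \right)}\right) = \left(17760 + \frac{3}{2 \left(-2 + \left(- \frac{29}{3} - 2\right)^{2}\right)}\right) \left(36106 + 54\right) = \left(17760 + \frac{3}{2 \left(-2 + \left(- \frac{29}{3} - 2\right)^{2}\right)}\right) 36160 = \left(17760 + \frac{3}{2 \left(-2 + \left(- \frac{35}{3}\right)^{2}\right)}\right) 36160 = \left(17760 + \frac{3}{2 \left(-2 + \frac{1225}{9}\right)}\right) 36160 = \left(17760 + \frac{3}{2 \cdot \frac{1207}{9}}\right) 36160 = \left(17760 + \frac{3}{2} \cdot \frac{9}{1207}\right) 36160 = \left(17760 + \frac{27}{2414}\right) 36160 = \frac{42872667}{2414} \cdot 36160 = \frac{775137819360}{1207}$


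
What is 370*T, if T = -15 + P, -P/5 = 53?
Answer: -103600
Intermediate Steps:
P = -265 (P = -5*53 = -265)
T = -280 (T = -15 - 265 = -280)
370*T = 370*(-280) = -103600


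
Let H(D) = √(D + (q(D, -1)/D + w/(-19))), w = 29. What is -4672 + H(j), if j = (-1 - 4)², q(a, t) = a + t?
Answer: -4672 + √220514/95 ≈ -4667.1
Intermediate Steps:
j = 25 (j = (-5)² = 25)
H(D) = √(-29/19 + D + (-1 + D)/D) (H(D) = √(D + ((D - 1)/D + 29/(-19))) = √(D + ((-1 + D)/D + 29*(-1/19))) = √(D + ((-1 + D)/D - 29/19)) = √(D + (-29/19 + (-1 + D)/D)) = √(-29/19 + D + (-1 + D)/D))
-4672 + H(j) = -4672 + √(-190 - 361/25 + 361*25)/19 = -4672 + √(-190 - 361*1/25 + 9025)/19 = -4672 + √(-190 - 361/25 + 9025)/19 = -4672 + √(220514/25)/19 = -4672 + (√220514/5)/19 = -4672 + √220514/95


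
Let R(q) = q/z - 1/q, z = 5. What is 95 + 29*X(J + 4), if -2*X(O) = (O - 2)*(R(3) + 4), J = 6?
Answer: -5999/15 ≈ -399.93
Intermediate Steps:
R(q) = -1/q + q/5 (R(q) = q/5 - 1/q = -1/q + q/5)
X(O) = 64/15 - 32*O/15 (X(O) = -(O - 2)*((-1/3 + (⅕)*3) + 4)/2 = -(-2 + O)*((-1*⅓ + ⅗) + 4)/2 = -(-2 + O)*((-⅓ + ⅗) + 4)/2 = -(-2 + O)*(4/15 + 4)/2 = -(-2 + O)*64/(2*15) = -(-128/15 + 64*O/15)/2 = 64/15 - 32*O/15)
95 + 29*X(J + 4) = 95 + 29*(64/15 - 32*(6 + 4)/15) = 95 + 29*(64/15 - 32/15*10) = 95 + 29*(64/15 - 64/3) = 95 + 29*(-256/15) = 95 - 7424/15 = -5999/15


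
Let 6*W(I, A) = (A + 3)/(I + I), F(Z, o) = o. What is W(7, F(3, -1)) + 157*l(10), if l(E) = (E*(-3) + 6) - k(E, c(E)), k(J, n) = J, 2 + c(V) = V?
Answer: -224195/42 ≈ -5338.0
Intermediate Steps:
c(V) = -2 + V
l(E) = 6 - 4*E (l(E) = (E*(-3) + 6) - E = (-3*E + 6) - E = (6 - 3*E) - E = 6 - 4*E)
W(I, A) = (3 + A)/(12*I) (W(I, A) = ((A + 3)/(I + I))/6 = ((3 + A)/((2*I)))/6 = ((3 + A)*(1/(2*I)))/6 = ((3 + A)/(2*I))/6 = (3 + A)/(12*I))
W(7, F(3, -1)) + 157*l(10) = (1/12)*(3 - 1)/7 + 157*(6 - 4*10) = (1/12)*(⅐)*2 + 157*(6 - 40) = 1/42 + 157*(-34) = 1/42 - 5338 = -224195/42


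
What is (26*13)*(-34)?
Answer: -11492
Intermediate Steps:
(26*13)*(-34) = 338*(-34) = -11492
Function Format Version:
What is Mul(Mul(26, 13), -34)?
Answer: -11492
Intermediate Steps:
Mul(Mul(26, 13), -34) = Mul(338, -34) = -11492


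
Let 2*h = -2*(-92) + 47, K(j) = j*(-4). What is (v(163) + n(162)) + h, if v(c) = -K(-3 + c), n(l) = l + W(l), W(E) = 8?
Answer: 1851/2 ≈ 925.50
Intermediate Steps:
K(j) = -4*j
n(l) = 8 + l (n(l) = l + 8 = 8 + l)
v(c) = -12 + 4*c (v(c) = -(-4)*(-3 + c) = -(12 - 4*c) = -12 + 4*c)
h = 231/2 (h = (-2*(-92) + 47)/2 = (184 + 47)/2 = (½)*231 = 231/2 ≈ 115.50)
(v(163) + n(162)) + h = ((-12 + 4*163) + (8 + 162)) + 231/2 = ((-12 + 652) + 170) + 231/2 = (640 + 170) + 231/2 = 810 + 231/2 = 1851/2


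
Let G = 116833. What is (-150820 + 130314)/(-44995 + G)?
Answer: -10253/35919 ≈ -0.28545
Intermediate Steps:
(-150820 + 130314)/(-44995 + G) = (-150820 + 130314)/(-44995 + 116833) = -20506/71838 = -20506*1/71838 = -10253/35919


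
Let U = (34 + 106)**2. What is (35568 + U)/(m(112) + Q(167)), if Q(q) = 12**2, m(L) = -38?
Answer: 27584/53 ≈ 520.45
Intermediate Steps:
U = 19600 (U = 140**2 = 19600)
Q(q) = 144
(35568 + U)/(m(112) + Q(167)) = (35568 + 19600)/(-38 + 144) = 55168/106 = 55168*(1/106) = 27584/53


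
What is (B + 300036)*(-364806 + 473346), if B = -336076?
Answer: -3911781600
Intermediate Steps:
(B + 300036)*(-364806 + 473346) = (-336076 + 300036)*(-364806 + 473346) = -36040*108540 = -3911781600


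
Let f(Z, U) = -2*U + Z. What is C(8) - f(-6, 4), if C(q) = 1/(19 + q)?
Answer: 379/27 ≈ 14.037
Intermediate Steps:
f(Z, U) = Z - 2*U
C(8) - f(-6, 4) = 1/(19 + 8) - (-6 - 2*4) = 1/27 - (-6 - 8) = 1/27 - 1*(-14) = 1/27 + 14 = 379/27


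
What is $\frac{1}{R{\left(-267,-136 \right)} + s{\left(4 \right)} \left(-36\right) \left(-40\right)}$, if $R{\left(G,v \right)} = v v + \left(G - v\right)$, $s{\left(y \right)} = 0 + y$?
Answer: $\frac{1}{24125} \approx 4.1451 \cdot 10^{-5}$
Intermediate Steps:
$s{\left(y \right)} = y$
$R{\left(G,v \right)} = G + v^{2} - v$ ($R{\left(G,v \right)} = v^{2} + \left(G - v\right) = G + v^{2} - v$)
$\frac{1}{R{\left(-267,-136 \right)} + s{\left(4 \right)} \left(-36\right) \left(-40\right)} = \frac{1}{\left(-267 + \left(-136\right)^{2} - -136\right) + 4 \left(-36\right) \left(-40\right)} = \frac{1}{\left(-267 + 18496 + 136\right) - -5760} = \frac{1}{18365 + 5760} = \frac{1}{24125}$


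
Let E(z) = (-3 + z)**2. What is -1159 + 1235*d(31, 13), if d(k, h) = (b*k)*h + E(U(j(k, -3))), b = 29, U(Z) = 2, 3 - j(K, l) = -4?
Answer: 14433521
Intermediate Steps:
j(K, l) = 7 (j(K, l) = 3 - 1*(-4) = 3 + 4 = 7)
d(k, h) = 1 + 29*h*k (d(k, h) = (29*k)*h + (-3 + 2)**2 = 29*h*k + (-1)**2 = 29*h*k + 1 = 1 + 29*h*k)
-1159 + 1235*d(31, 13) = -1159 + 1235*(1 + 29*13*31) = -1159 + 1235*(1 + 11687) = -1159 + 1235*11688 = -1159 + 14434680 = 14433521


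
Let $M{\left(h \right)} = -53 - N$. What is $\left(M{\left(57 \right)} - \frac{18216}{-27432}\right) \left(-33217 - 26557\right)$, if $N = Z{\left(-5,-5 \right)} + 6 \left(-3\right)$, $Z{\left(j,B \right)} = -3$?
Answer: $\frac{713641786}{381} \approx 1.8731 \cdot 10^{6}$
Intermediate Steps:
$N = -21$ ($N = -3 + 6 \left(-3\right) = -3 - 18 = -21$)
$M{\left(h \right)} = -32$ ($M{\left(h \right)} = -53 - -21 = -53 + 21 = -32$)
$\left(M{\left(57 \right)} - \frac{18216}{-27432}\right) \left(-33217 - 26557\right) = \left(-32 - \frac{18216}{-27432}\right) \left(-33217 - 26557\right) = \left(-32 - - \frac{253}{381}\right) \left(-59774\right) = \left(-32 + \frac{253}{381}\right) \left(-59774\right) = \left(- \frac{11939}{381}\right) \left(-59774\right) = \frac{713641786}{381}$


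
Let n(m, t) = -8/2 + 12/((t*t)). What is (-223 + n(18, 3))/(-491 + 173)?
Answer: 677/954 ≈ 0.70964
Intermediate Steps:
n(m, t) = -4 + 12/t² (n(m, t) = -8*½ + 12/(t²) = -4 + 12/t²)
(-223 + n(18, 3))/(-491 + 173) = (-223 + (-4 + 12/3²))/(-491 + 173) = (-223 + (-4 + 12*(⅑)))/(-318) = (-223 + (-4 + 4/3))*(-1/318) = (-223 - 8/3)*(-1/318) = -677/3*(-1/318) = 677/954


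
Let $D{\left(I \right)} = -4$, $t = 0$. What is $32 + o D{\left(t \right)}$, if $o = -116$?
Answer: $496$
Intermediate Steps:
$32 + o D{\left(t \right)} = 32 - -464 = 32 + 464 = 496$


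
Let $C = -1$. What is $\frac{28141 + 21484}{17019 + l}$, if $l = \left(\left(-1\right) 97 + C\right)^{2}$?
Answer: $\frac{49625}{26623} \approx 1.864$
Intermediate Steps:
$l = 9604$ ($l = \left(\left(-1\right) 97 - 1\right)^{2} = \left(-97 - 1\right)^{2} = \left(-98\right)^{2} = 9604$)
$\frac{28141 + 21484}{17019 + l} = \frac{28141 + 21484}{17019 + 9604} = \frac{49625}{26623}$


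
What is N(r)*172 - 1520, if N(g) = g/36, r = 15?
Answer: -4345/3 ≈ -1448.3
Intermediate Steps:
N(g) = g/36 (N(g) = g*(1/36) = g/36)
N(r)*172 - 1520 = ((1/36)*15)*172 - 1520 = (5/12)*172 - 1520 = 215/3 - 1520 = -4345/3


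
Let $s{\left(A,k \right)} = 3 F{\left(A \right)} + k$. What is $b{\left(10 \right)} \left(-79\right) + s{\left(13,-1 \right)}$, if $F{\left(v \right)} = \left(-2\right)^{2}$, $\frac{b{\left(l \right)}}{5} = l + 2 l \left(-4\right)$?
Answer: $27661$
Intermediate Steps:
$b{\left(l \right)} = - 35 l$ ($b{\left(l \right)} = 5 \left(l + 2 l \left(-4\right)\right) = 5 \left(l - 8 l\right) = 5 \left(- 7 l\right) = - 35 l$)
$F{\left(v \right)} = 4$
$s{\left(A,k \right)} = 12 + k$ ($s{\left(A,k \right)} = 3 \cdot 4 + k = 12 + k$)
$b{\left(10 \right)} \left(-79\right) + s{\left(13,-1 \right)} = \left(-35\right) 10 \left(-79\right) + \left(12 - 1\right) = \left(-350\right) \left(-79\right) + 11 = 27650 + 11 = 27661$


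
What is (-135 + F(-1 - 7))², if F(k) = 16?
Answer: 14161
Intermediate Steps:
(-135 + F(-1 - 7))² = (-135 + 16)² = (-119)² = 14161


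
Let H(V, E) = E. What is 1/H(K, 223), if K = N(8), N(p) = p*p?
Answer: 1/223 ≈ 0.0044843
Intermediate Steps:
N(p) = p²
K = 64 (K = 8² = 64)
1/H(K, 223) = 1/223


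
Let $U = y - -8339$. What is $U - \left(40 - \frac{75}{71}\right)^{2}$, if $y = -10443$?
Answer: $- \frac{18251489}{5041} \approx -3620.6$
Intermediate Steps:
$U = -2104$ ($U = -10443 - -8339 = -10443 + 8339 = -2104$)
$U - \left(40 - \frac{75}{71}\right)^{2} = -2104 - \left(40 - \frac{75}{71}\right)^{2} = -2104 - \left(\frac{2765}{71}\right)^{2} = -2104 - \frac{7645225}{5041} = - \frac{18251489}{5041}$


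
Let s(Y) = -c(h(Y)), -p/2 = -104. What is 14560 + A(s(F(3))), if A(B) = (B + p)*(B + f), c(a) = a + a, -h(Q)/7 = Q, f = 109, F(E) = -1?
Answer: 32990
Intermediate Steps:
p = 208 (p = -2*(-104) = 208)
h(Q) = -7*Q
c(a) = 2*a
s(Y) = 14*Y (s(Y) = -2*(-7*Y) = -(-14)*Y = 14*Y)
A(B) = (109 + B)*(208 + B) (A(B) = (B + 208)*(B + 109) = (208 + B)*(109 + B) = (109 + B)*(208 + B))
14560 + A(s(F(3))) = 14560 + (22672 + (14*(-1))² + 317*(14*(-1))) = 14560 + (22672 + (-14)² + 317*(-14)) = 14560 + (22672 + 196 - 4438) = 14560 + 18430 = 32990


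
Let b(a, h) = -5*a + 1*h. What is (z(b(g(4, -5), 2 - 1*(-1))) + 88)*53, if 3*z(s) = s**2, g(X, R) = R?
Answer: 55544/3 ≈ 18515.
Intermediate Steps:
b(a, h) = h - 5*a (b(a, h) = -5*a + h = h - 5*a)
z(s) = s**2/3
(z(b(g(4, -5), 2 - 1*(-1))) + 88)*53 = (((2 - 1*(-1)) - 5*(-5))**2/3 + 88)*53 = (((2 + 1) + 25)**2/3 + 88)*53 = ((3 + 25)**2/3 + 88)*53 = ((1/3)*28**2 + 88)*53 = ((1/3)*784 + 88)*53 = (784/3 + 88)*53 = (1048/3)*53 = 55544/3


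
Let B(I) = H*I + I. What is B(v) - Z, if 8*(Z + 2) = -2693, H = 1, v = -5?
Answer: 2629/8 ≈ 328.63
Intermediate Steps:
Z = -2709/8 (Z = -2 + (1/8)*(-2693) = -2 - 2693/8 = -2709/8 ≈ -338.63)
B(I) = 2*I (B(I) = 1*I + I = I + I = 2*I)
B(v) - Z = 2*(-5) - 1*(-2709/8) = -10 + 2709/8 = 2629/8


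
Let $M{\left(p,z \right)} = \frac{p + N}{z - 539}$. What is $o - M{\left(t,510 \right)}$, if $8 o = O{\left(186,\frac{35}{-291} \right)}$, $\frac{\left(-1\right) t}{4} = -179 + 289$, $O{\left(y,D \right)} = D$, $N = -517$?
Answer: $- \frac{76859}{2328} \approx -33.015$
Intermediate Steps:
$t = -440$ ($t = - 4 \left(-179 + 289\right) = \left(-4\right) 110 = -440$)
$M{\left(p,z \right)} = \frac{-517 + p}{-539 + z}$ ($M{\left(p,z \right)} = \frac{p - 517}{z - 539} = \frac{-517 + p}{-539 + z}$)
$o = - \frac{35}{2328}$ ($o = \frac{35 \frac{1}{-291}}{8} = \frac{35 \left(- \frac{1}{291}\right)}{8} = \frac{1}{8} \left(- \frac{35}{291}\right) = - \frac{35}{2328} \approx -0.015034$)
$o - M{\left(t,510 \right)} = - \frac{35}{2328} - \frac{-517 - 440}{-539 + 510} = - \frac{35}{2328} - \frac{1}{-29} \left(-957\right) = - \frac{35}{2328} - \left(- \frac{1}{29}\right) \left(-957\right) = - \frac{35}{2328} - 33 = - \frac{76859}{2328}$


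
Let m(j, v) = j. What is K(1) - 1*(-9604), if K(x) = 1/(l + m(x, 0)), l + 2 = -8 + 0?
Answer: 86435/9 ≈ 9603.9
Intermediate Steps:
l = -10 (l = -2 + (-8 + 0) = -2 - 8 = -10)
K(x) = 1/(-10 + x)
K(1) - 1*(-9604) = 1/(-10 + 1) - 1*(-9604) = 1/(-9) + 9604 = -⅑ + 9604 = 86435/9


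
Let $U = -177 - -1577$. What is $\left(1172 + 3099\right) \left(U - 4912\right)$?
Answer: $-14999752$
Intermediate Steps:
$U = 1400$ ($U = -177 + 1577 = 1400$)
$\left(1172 + 3099\right) \left(U - 4912\right) = \left(1172 + 3099\right) \left(1400 - 4912\right) = 4271 \left(-3512\right) = -14999752$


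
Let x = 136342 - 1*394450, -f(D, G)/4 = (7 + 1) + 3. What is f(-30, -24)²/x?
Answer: -484/64527 ≈ -0.0075007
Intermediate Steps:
f(D, G) = -44 (f(D, G) = -4*((7 + 1) + 3) = -4*(8 + 3) = -4*11 = -44)
x = -258108 (x = 136342 - 394450 = -258108)
f(-30, -24)²/x = (-44)²/(-258108) = 1936*(-1/258108) = -484/64527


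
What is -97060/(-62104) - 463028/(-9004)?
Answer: 1851863697/34949026 ≈ 52.988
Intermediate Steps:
-97060/(-62104) - 463028/(-9004) = -97060*(-1/62104) - 463028*(-1/9004) = 24265/15526 + 115757/2251 = 1851863697/34949026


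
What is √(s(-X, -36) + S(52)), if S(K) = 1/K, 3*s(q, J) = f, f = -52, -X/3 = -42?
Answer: I*√105339/78 ≈ 4.161*I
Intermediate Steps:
X = 126 (X = -3*(-42) = 126)
s(q, J) = -52/3 (s(q, J) = (⅓)*(-52) = -52/3)
√(s(-X, -36) + S(52)) = √(-52/3 + 1/52) = √(-2701/156) = I*√105339/78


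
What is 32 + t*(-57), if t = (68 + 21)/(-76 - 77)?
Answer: 3323/51 ≈ 65.157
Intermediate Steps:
t = -89/153 (t = 89/(-153) = 89*(-1/153) = -89/153 ≈ -0.58170)
32 + t*(-57) = 32 - 89/153*(-57) = 32 + 1691/51 = 3323/51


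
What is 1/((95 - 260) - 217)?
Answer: -1/382 ≈ -0.0026178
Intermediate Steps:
1/((95 - 260) - 217) = 1/(-165 - 217) = 1/(-382) = -1/382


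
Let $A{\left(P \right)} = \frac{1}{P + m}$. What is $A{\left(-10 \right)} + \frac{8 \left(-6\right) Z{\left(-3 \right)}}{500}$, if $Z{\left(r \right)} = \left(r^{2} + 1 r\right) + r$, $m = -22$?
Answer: $- \frac{1277}{4000} \approx -0.31925$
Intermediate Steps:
$A{\left(P \right)} = \frac{1}{-22 + P}$ ($A{\left(P \right)} = \frac{1}{P - 22} = \frac{1}{-22 + P}$)
$Z{\left(r \right)} = r^{2} + 2 r$ ($Z{\left(r \right)} = \left(r^{2} + r\right) + r = \left(r + r^{2}\right) + r = r^{2} + 2 r$)
$A{\left(-10 \right)} + \frac{8 \left(-6\right) Z{\left(-3 \right)}}{500} = \frac{1}{-22 - 10} + \frac{8 \left(-6\right) \left(- 3 \left(2 - 3\right)\right)}{500} = \frac{1}{-32} + - 48 \left(\left(-3\right) \left(-1\right)\right) \frac{1}{500} = - \frac{1}{32} + \left(-48\right) 3 \cdot \frac{1}{500} = - \frac{1}{32} - \frac{36}{125} = - \frac{1277}{4000}$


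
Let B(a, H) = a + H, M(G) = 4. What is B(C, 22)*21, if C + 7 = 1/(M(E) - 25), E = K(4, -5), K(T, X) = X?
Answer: 314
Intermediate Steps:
E = -5
C = -148/21 (C = -7 + 1/(4 - 25) = -7 + 1/(-21) = -7 - 1/21 = -148/21 ≈ -7.0476)
B(a, H) = H + a
B(C, 22)*21 = (22 - 148/21)*21 = (314/21)*21 = 314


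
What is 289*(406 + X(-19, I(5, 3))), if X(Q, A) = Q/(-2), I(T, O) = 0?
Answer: 240159/2 ≈ 1.2008e+5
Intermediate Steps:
X(Q, A) = -Q/2 (X(Q, A) = Q*(-½) = -Q/2)
289*(406 + X(-19, I(5, 3))) = 289*(406 - ½*(-19)) = 289*(406 + 19/2) = 289*(831/2) = 240159/2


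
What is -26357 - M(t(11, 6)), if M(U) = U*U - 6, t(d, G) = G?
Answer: -26387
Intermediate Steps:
M(U) = -6 + U² (M(U) = U² - 6 = -6 + U²)
-26357 - M(t(11, 6)) = -26357 - (-6 + 6²) = -26357 - (-6 + 36) = -26357 - 1*30 = -26357 - 30 = -26387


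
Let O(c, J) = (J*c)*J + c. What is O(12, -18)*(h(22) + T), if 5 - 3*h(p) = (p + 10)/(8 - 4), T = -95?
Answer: -374400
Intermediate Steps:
h(p) = 5/6 - p/12 (h(p) = 5/3 - (p + 10)/(3*(8 - 4)) = 5/3 - (10 + p)/(3*4) = 5/3 - (5/2 + p/4)/3 = 5/3 + (-5/6 - p/12) = 5/6 - p/12)
O(c, J) = c + c*J**2 (O(c, J) = c*J**2 + c = c + c*J**2)
O(12, -18)*(h(22) + T) = (12*(1 + (-18)**2))*((5/6 - 1/12*22) - 95) = (12*(1 + 324))*((5/6 - 11/6) - 95) = (12*325)*(-1 - 95) = 3900*(-96) = -374400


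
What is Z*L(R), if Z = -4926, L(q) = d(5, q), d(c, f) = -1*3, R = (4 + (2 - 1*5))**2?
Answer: 14778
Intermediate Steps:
R = 1 (R = (4 + (2 - 5))**2 = (4 - 3)**2 = 1**2 = 1)
d(c, f) = -3
L(q) = -3
Z*L(R) = -4926*(-3) = 14778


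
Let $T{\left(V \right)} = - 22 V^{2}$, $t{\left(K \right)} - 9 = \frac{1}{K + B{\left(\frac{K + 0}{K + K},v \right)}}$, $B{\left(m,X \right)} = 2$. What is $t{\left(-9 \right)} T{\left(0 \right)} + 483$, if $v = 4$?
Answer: $483$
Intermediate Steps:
$t{\left(K \right)} = 9 + \frac{1}{2 + K}$ ($t{\left(K \right)} = 9 + \frac{1}{K + 2} = 9 + \frac{1}{2 + K}$)
$t{\left(-9 \right)} T{\left(0 \right)} + 483 = \frac{19 + 9 \left(-9\right)}{2 - 9} \left(- 22 \cdot 0^{2}\right) + 483 = \frac{19 - 81}{-7} \left(\left(-22\right) 0\right) + 483 = \left(- \frac{1}{7}\right) \left(-62\right) 0 + 483 = \frac{62}{7} \cdot 0 + 483 = 0 + 483 = 483$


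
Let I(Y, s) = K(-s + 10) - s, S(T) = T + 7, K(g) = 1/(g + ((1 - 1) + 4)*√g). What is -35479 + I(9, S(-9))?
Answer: -141909/4 + √3/6 ≈ -35477.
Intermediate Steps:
K(g) = 1/(g + 4*√g) (K(g) = 1/(g + (0 + 4)*√g) = 1/(g + 4*√g))
S(T) = 7 + T
I(Y, s) = 1/(10 - s + 4*√(10 - s)) - s (I(Y, s) = 1/((-s + 10) + 4*√(-s + 10)) - s = 1/((10 - s) + 4*√(10 - s)) - s = 1/(10 - s + 4*√(10 - s)) - s)
-35479 + I(9, S(-9)) = -35479 + (1/(10 - (7 - 9) + 4*√(10 - (7 - 9))) - (7 - 9)) = -35479 + (1/(10 - 1*(-2) + 4*√(10 - 1*(-2))) - 1*(-2)) = -35479 + (1/(10 + 2 + 4*√(10 + 2)) + 2) = -35479 + (1/(10 + 2 + 4*√12) + 2) = -35479 + (1/(10 + 2 + 4*(2*√3)) + 2) = -35479 + (1/(10 + 2 + 8*√3) + 2) = -35479 + (1/(12 + 8*√3) + 2) = -35479 + (2 + 1/(12 + 8*√3)) = -35477 + 1/(12 + 8*√3)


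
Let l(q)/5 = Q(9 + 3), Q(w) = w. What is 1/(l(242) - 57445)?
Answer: -1/57385 ≈ -1.7426e-5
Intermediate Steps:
l(q) = 60 (l(q) = 5*(9 + 3) = 5*12 = 60)
1/(l(242) - 57445) = 1/(60 - 57445) = 1/(-57385) = -1/57385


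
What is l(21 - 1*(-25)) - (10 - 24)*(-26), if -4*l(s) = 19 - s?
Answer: -1429/4 ≈ -357.25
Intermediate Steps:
l(s) = -19/4 + s/4 (l(s) = -(19 - s)/4 = -19/4 + s/4)
l(21 - 1*(-25)) - (10 - 24)*(-26) = (-19/4 + (21 - 1*(-25))/4) - (10 - 24)*(-26) = (-19/4 + (21 + 25)/4) - (-14)*(-26) = (-19/4 + (¼)*46) - 1*364 = (-19/4 + 23/2) - 364 = 27/4 - 364 = -1429/4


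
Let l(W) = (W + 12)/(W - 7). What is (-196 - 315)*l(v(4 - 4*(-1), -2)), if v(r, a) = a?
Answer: 5110/9 ≈ 567.78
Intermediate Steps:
l(W) = (12 + W)/(-7 + W)
(-196 - 315)*l(v(4 - 4*(-1), -2)) = (-196 - 315)*((12 - 2)/(-7 - 2)) = -511*10/(-9) = -(-511)*10/9 = -511*(-10/9) = 5110/9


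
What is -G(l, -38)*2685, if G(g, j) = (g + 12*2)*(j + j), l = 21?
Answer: 9182700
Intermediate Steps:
G(g, j) = 2*j*(24 + g) (G(g, j) = (g + 24)*(2*j) = (24 + g)*(2*j) = 2*j*(24 + g))
-G(l, -38)*2685 = -2*(-38)*(24 + 21)*2685 = -2*(-38)*45*2685 = -(-3420)*2685 = -1*(-9182700) = 9182700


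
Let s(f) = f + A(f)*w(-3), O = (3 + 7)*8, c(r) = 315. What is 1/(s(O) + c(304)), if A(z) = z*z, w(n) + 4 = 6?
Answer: 1/13195 ≈ 7.5786e-5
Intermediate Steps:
w(n) = 2 (w(n) = -4 + 6 = 2)
A(z) = z²
O = 80 (O = 10*8 = 80)
s(f) = f + 2*f² (s(f) = f + f²*2 = f + 2*f²)
1/(s(O) + c(304)) = 1/(80*(1 + 2*80) + 315) = 1/(80*(1 + 160) + 315) = 1/(80*161 + 315) = 1/(12880 + 315) = 1/13195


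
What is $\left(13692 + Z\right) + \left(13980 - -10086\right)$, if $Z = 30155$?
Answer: $67913$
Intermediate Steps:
$\left(13692 + Z\right) + \left(13980 - -10086\right) = \left(13692 + 30155\right) + \left(13980 - -10086\right) = 43847 + \left(13980 + 10086\right) = 43847 + 24066 = 67913$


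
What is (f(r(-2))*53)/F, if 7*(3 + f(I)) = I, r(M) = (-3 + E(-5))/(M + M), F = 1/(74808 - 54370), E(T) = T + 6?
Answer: -22205887/7 ≈ -3.1723e+6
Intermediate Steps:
E(T) = 6 + T
F = 1/20438 ≈ 4.8928e-5
r(M) = -1/M (r(M) = (-3 + (6 - 5))/(M + M) = (-3 + 1)/((2*M)) = -1/M)
f(I) = -3 + I/7
(f(r(-2))*53)/F = ((-3 + (-1/(-2))/7)*53)/(1/20438) = ((-3 + (-1*(-½))/7)*53)*20438 = ((-3 + (⅐)*(½))*53)*20438 = ((-3 + 1/14)*53)*20438 = -41/14*53*20438 = -2173/14*20438 = -22205887/7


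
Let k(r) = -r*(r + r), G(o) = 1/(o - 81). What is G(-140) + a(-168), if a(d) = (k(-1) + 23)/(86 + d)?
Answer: -4723/18122 ≈ -0.26062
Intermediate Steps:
G(o) = 1/(-81 + o)
k(r) = -2*r**2 (k(r) = -r*2*r = -2*r**2)
a(d) = 21/(86 + d) (a(d) = (-2*(-1)**2 + 23)/(86 + d) = (-2*1 + 23)/(86 + d) = (-2 + 23)/(86 + d) = 21/(86 + d))
G(-140) + a(-168) = 1/(-81 - 140) + 21/(86 - 168) = 1/(-221) + 21/(-82) = -1/221 + 21*(-1/82) = -1/221 - 21/82 = -4723/18122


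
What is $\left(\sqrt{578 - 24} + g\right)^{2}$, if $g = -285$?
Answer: $\left(285 - \sqrt{554}\right)^{2} \approx 68363.0$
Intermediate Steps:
$\left(\sqrt{578 - 24} + g\right)^{2} = \left(\sqrt{578 - 24} - 285\right)^{2} = \left(\sqrt{554} - 285\right)^{2} = \left(-285 + \sqrt{554}\right)^{2}$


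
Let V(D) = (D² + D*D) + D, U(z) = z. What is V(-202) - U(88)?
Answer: 81318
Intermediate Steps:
V(D) = D + 2*D² (V(D) = (D² + D²) + D = 2*D² + D = D + 2*D²)
V(-202) - U(88) = -202*(1 + 2*(-202)) - 1*88 = -202*(1 - 404) - 88 = -202*(-403) - 88 = 81406 - 88 = 81318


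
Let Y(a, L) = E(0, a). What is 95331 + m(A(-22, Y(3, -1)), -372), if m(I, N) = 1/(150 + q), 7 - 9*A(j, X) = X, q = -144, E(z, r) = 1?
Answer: 571987/6 ≈ 95331.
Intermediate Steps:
Y(a, L) = 1
A(j, X) = 7/9 - X/9
m(I, N) = ⅙ (m(I, N) = 1/(150 - 144) = 1/6 = ⅙)
95331 + m(A(-22, Y(3, -1)), -372) = 95331 + ⅙ = 571987/6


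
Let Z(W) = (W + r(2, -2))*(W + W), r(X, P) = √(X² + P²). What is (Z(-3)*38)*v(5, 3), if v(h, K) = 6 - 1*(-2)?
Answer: 5472 - 3648*√2 ≈ 312.95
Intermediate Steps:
v(h, K) = 8 (v(h, K) = 6 + 2 = 8)
r(X, P) = √(P² + X²)
Z(W) = 2*W*(W + 2*√2) (Z(W) = (W + √((-2)² + 2²))*(W + W) = (W + √(4 + 4))*(2*W) = (W + √8)*(2*W) = (W + 2*√2)*(2*W) = 2*W*(W + 2*√2))
(Z(-3)*38)*v(5, 3) = ((2*(-3)*(-3 + 2*√2))*38)*8 = ((18 - 12*√2)*38)*8 = (684 - 456*√2)*8 = 5472 - 3648*√2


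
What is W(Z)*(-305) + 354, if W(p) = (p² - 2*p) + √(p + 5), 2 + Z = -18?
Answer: -133846 - 305*I*√15 ≈ -1.3385e+5 - 1181.3*I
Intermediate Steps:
Z = -20 (Z = -2 - 18 = -20)
W(p) = p² + √(5 + p) - 2*p (W(p) = (p² - 2*p) + √(5 + p) = p² + √(5 + p) - 2*p)
W(Z)*(-305) + 354 = ((-20)² + √(5 - 20) - 2*(-20))*(-305) + 354 = (400 + √(-15) + 40)*(-305) + 354 = (400 + I*√15 + 40)*(-305) + 354 = (440 + I*√15)*(-305) + 354 = (-134200 - 305*I*√15) + 354 = -133846 - 305*I*√15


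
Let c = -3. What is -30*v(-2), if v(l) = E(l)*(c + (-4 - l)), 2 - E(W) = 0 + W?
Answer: 600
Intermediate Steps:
E(W) = 2 - W (E(W) = 2 - (0 + W) = 2 - W)
v(l) = (-7 - l)*(2 - l) (v(l) = (2 - l)*(-3 + (-4 - l)) = (2 - l)*(-7 - l) = (-7 - l)*(2 - l))
-30*v(-2) = -30*(-2 - 2)*(7 - 2) = -(-120)*5 = -30*(-20) = 600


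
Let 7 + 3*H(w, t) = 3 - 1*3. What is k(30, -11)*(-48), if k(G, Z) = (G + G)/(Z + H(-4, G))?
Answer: 216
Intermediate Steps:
H(w, t) = -7/3 (H(w, t) = -7/3 + (3 - 1*3)/3 = -7/3 + (3 - 3)/3 = -7/3 + (⅓)*0 = -7/3 + 0 = -7/3)
k(G, Z) = 2*G/(-7/3 + Z) (k(G, Z) = (G + G)/(Z - 7/3) = (2*G)/(-7/3 + Z) = 2*G/(-7/3 + Z))
k(30, -11)*(-48) = (6*30/(-7 + 3*(-11)))*(-48) = (6*30/(-7 - 33))*(-48) = (6*30/(-40))*(-48) = (6*30*(-1/40))*(-48) = -9/2*(-48) = 216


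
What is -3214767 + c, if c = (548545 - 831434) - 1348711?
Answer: -4846367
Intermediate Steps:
c = -1631600 (c = -282889 - 1348711 = -1631600)
-3214767 + c = -3214767 - 1631600 = -4846367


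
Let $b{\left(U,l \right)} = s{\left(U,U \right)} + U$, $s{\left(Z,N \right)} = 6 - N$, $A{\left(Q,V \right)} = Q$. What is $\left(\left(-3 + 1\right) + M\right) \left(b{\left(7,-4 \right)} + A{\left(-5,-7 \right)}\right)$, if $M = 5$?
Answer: $3$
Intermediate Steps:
$b{\left(U,l \right)} = 6$ ($b{\left(U,l \right)} = \left(6 - U\right) + U = 6$)
$\left(\left(-3 + 1\right) + M\right) \left(b{\left(7,-4 \right)} + A{\left(-5,-7 \right)}\right) = \left(\left(-3 + 1\right) + 5\right) \left(6 - 5\right) = \left(-2 + 5\right) 1 = 3 \cdot 1 = 3$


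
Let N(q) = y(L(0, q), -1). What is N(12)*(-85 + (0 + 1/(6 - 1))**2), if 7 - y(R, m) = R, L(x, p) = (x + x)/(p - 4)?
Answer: -14868/25 ≈ -594.72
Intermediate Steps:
L(x, p) = 2*x/(-4 + p) (L(x, p) = (2*x)/(-4 + p) = 2*x/(-4 + p))
y(R, m) = 7 - R
N(q) = 7 (N(q) = 7 - 2*0/(-4 + q) = 7 - 1*0 = 7 + 0 = 7)
N(12)*(-85 + (0 + 1/(6 - 1))**2) = 7*(-85 + (0 + 1/(6 - 1))**2) = 7*(-85 + (0 + 1/5)**2) = 7*(-85 + (1/5)**2) = 7*(-85 + 1/25) = 7*(-2124/25) = -14868/25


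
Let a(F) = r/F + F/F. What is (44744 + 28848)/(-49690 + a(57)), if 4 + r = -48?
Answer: -4194744/2832325 ≈ -1.4810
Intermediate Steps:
r = -52 (r = -4 - 48 = -52)
a(F) = 1 - 52/F (a(F) = -52/F + F/F = -52/F + 1 = 1 - 52/F)
(44744 + 28848)/(-49690 + a(57)) = (44744 + 28848)/(-49690 + (-52 + 57)/57) = 73592/(-49690 + (1/57)*5) = 73592/(-49690 + 5/57) = 73592/(-2832325/57) = 73592*(-57/2832325) = -4194744/2832325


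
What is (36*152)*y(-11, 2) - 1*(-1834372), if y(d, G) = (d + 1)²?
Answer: 2381572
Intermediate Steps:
y(d, G) = (1 + d)²
(36*152)*y(-11, 2) - 1*(-1834372) = (36*152)*(1 - 11)² - 1*(-1834372) = 5472*(-10)² + 1834372 = 5472*100 + 1834372 = 547200 + 1834372 = 2381572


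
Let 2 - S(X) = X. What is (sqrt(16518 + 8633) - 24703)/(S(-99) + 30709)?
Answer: -24703/30810 + sqrt(25151)/30810 ≈ -0.79664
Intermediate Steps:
S(X) = 2 - X
(sqrt(16518 + 8633) - 24703)/(S(-99) + 30709) = (sqrt(16518 + 8633) - 24703)/((2 - 1*(-99)) + 30709) = (sqrt(25151) - 24703)/((2 + 99) + 30709) = (-24703 + sqrt(25151))/(101 + 30709) = (-24703 + sqrt(25151))/30810 = (-24703 + sqrt(25151))*(1/30810) = -24703/30810 + sqrt(25151)/30810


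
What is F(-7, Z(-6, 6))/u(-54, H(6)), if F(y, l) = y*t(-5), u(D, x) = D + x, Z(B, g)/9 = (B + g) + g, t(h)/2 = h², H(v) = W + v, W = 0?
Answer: 175/24 ≈ 7.2917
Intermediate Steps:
H(v) = v (H(v) = 0 + v = v)
t(h) = 2*h²
Z(B, g) = 9*B + 18*g (Z(B, g) = 9*((B + g) + g) = 9*(B + 2*g) = 9*B + 18*g)
F(y, l) = 50*y (F(y, l) = y*(2*(-5)²) = y*(2*25) = y*50 = 50*y)
F(-7, Z(-6, 6))/u(-54, H(6)) = (50*(-7))/(-54 + 6) = -350/(-48) = -350*(-1/48) = 175/24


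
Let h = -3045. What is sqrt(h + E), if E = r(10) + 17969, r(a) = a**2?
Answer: 4*sqrt(939) ≈ 122.57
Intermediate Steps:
E = 18069 (E = 10**2 + 17969 = 100 + 17969 = 18069)
sqrt(h + E) = sqrt(-3045 + 18069) = sqrt(15024) = 4*sqrt(939)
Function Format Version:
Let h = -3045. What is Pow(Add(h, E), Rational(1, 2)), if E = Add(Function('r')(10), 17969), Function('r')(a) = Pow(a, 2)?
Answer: Mul(4, Pow(939, Rational(1, 2))) ≈ 122.57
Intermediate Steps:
E = 18069 (E = Add(Pow(10, 2), 17969) = Add(100, 17969) = 18069)
Pow(Add(h, E), Rational(1, 2)) = Pow(Add(-3045, 18069), Rational(1, 2)) = Pow(15024, Rational(1, 2)) = Mul(4, Pow(939, Rational(1, 2)))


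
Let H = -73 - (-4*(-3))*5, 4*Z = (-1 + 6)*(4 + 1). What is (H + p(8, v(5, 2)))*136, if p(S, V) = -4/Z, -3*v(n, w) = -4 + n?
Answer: -454376/25 ≈ -18175.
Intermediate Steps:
v(n, w) = 4/3 - n/3 (v(n, w) = -(-4 + n)/3 = 4/3 - n/3)
Z = 25/4 (Z = ((-1 + 6)*(4 + 1))/4 = (5*5)/4 = (1/4)*25 = 25/4 ≈ 6.2500)
p(S, V) = -16/25 (p(S, V) = -4/25/4 = -4*4/25 = -16/25)
H = -133 (H = -73 - 12*5 = -73 - 1*60 = -73 - 60 = -133)
(H + p(8, v(5, 2)))*136 = (-133 - 16/25)*136 = -3341/25*136 = -454376/25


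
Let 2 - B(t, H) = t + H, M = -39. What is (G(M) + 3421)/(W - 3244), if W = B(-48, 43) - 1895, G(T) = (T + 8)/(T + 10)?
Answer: -24810/37207 ≈ -0.66681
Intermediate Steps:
B(t, H) = 2 - H - t (B(t, H) = 2 - (t + H) = 2 - (H + t) = 2 + (-H - t) = 2 - H - t)
G(T) = (8 + T)/(10 + T)
W = -1888 (W = (2 - 1*43 - 1*(-48)) - 1895 = (2 - 43 + 48) - 1895 = 7 - 1895 = -1888)
(G(M) + 3421)/(W - 3244) = ((8 - 39)/(10 - 39) + 3421)/(-1888 - 3244) = (-31/(-29) + 3421)/(-5132) = (-1/29*(-31) + 3421)*(-1/5132) = (31/29 + 3421)*(-1/5132) = (99240/29)*(-1/5132) = -24810/37207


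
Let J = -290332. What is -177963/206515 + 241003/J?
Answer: -14491298323/8565416140 ≈ -1.6918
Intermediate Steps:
-177963/206515 + 241003/J = -177963/206515 + 241003/(-290332) = -177963*1/206515 + 241003*(-1/290332) = -177963/206515 - 34429/41476 = -14491298323/8565416140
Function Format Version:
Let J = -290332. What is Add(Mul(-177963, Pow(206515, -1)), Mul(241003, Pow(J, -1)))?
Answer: Rational(-14491298323, 8565416140) ≈ -1.6918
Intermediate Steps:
Add(Mul(-177963, Pow(206515, -1)), Mul(241003, Pow(J, -1))) = Add(Mul(-177963, Pow(206515, -1)), Mul(241003, Pow(-290332, -1))) = Add(Mul(-177963, Rational(1, 206515)), Mul(241003, Rational(-1, 290332))) = Add(Rational(-177963, 206515), Rational(-34429, 41476)) = Rational(-14491298323, 8565416140)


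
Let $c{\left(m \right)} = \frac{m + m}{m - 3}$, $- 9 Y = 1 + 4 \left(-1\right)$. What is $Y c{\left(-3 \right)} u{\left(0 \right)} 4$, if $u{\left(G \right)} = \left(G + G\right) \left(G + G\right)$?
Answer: $0$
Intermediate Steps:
$Y = \frac{1}{3}$ ($Y = - \frac{1 + 4 \left(-1\right)}{9} = - \frac{1 - 4}{9} = \left(- \frac{1}{9}\right) \left(-3\right) = \frac{1}{3} \approx 0.33333$)
$c{\left(m \right)} = \frac{2 m}{-3 + m}$
$u{\left(G \right)} = 4 G^{2}$ ($u{\left(G \right)} = 2 G 2 G = 4 G^{2}$)
$Y c{\left(-3 \right)} u{\left(0 \right)} 4 = \frac{2 \left(-3\right) \frac{1}{-3 - 3}}{3} \cdot 4 \cdot 0^{2} \cdot 4 = \frac{2 \left(-3\right) \frac{1}{-6}}{3} \cdot 4 \cdot 0 \cdot 4 = \frac{2 \left(-3\right) \left(- \frac{1}{6}\right)}{3} \cdot 0 \cdot 4 = \frac{1}{3} \cdot 1 \cdot 0 = \frac{1}{3} \cdot 0 = 0$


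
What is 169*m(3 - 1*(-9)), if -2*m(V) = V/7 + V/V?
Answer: -3211/14 ≈ -229.36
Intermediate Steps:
m(V) = -½ - V/14 (m(V) = -(V/7 + V/V)/2 = -(V*(⅐) + 1)/2 = -(V/7 + 1)/2 = -(1 + V/7)/2 = -½ - V/14)
169*m(3 - 1*(-9)) = 169*(-½ - (3 - 1*(-9))/14) = 169*(-½ - (3 + 9)/14) = 169*(-½ - 1/14*12) = 169*(-½ - 6/7) = 169*(-19/14) = -3211/14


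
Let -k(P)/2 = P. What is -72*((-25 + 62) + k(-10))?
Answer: -4104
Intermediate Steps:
k(P) = -2*P
-72*((-25 + 62) + k(-10)) = -72*((-25 + 62) - 2*(-10)) = -72*(37 + 20) = -72*57 = -4104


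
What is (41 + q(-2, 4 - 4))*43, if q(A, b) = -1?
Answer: 1720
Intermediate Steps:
(41 + q(-2, 4 - 4))*43 = (41 - 1)*43 = 40*43 = 1720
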